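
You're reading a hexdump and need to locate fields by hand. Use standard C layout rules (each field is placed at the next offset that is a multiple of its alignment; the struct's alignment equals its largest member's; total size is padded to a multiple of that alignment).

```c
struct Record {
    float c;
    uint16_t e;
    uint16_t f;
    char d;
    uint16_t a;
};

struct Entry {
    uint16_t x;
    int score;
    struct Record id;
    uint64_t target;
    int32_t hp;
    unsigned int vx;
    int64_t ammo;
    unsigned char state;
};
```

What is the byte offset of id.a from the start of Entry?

18

Record: @0: c [4B, align 4] → 4; @4: e [2B, align 2] → 6; @6: f [2B, align 2] → 8; @8: d [1B, align 1] → 9; +1 pad (align 2); @10: a [2B, align 2] → 12; size 12, align 4
@0: x [2B, align 2] → 2
+2 pad (align 4)
@4: score [4B, align 4] → 8
@8: id [12B, align 4] → 20
within Record: a at 10
8 + 10 = 18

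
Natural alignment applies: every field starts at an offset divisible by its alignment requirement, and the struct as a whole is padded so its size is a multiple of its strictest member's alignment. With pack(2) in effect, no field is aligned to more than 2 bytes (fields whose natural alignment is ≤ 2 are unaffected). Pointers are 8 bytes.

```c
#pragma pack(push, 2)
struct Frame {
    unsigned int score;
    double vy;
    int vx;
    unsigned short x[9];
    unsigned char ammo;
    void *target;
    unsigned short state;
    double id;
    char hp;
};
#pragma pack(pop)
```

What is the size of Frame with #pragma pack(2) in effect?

56

0..4  score  (4B, 2-aligned)
4..12  vy  (8B, 2-aligned)
12..16  vx  (4B, 2-aligned)
16..34  x  (18B, 2-aligned)
34..35  ammo  (1B, 1-aligned)
35..36  -- padding (1B)
36..44  target  (8B, 2-aligned)
44..46  state  (2B, 2-aligned)
46..54  id  (8B, 2-aligned)
54..55  hp  (1B, 1-aligned)
55..56  -- tail padding (1B)
sizeof = 56, alignof = 2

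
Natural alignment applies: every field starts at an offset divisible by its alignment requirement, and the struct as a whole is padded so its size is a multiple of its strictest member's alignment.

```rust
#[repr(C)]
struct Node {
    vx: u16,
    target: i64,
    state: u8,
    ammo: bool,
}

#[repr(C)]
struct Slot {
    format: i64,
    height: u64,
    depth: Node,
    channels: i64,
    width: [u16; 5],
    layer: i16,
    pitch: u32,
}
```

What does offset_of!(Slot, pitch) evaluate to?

Node: vx at 0 (size 2, align 2) → ends 2; pad 6 to align 8 for target; target at 8 (size 8, align 8) → ends 16; state at 16 (size 1, align 1) → ends 17; ammo at 17 (size 1, align 1) → ends 18; tail pad 6 to reach multiple of 8; total 24 bytes, alignment 8
format at 0 (size 8, align 8) → ends 8
height at 8 (size 8, align 8) → ends 16
depth at 16 (size 24, align 8) → ends 40
channels at 40 (size 8, align 8) → ends 48
width at 48 (size 10, align 2) → ends 58
layer at 58 (size 2, align 2) → ends 60
pitch at 60 (size 4, align 4) → ends 64

60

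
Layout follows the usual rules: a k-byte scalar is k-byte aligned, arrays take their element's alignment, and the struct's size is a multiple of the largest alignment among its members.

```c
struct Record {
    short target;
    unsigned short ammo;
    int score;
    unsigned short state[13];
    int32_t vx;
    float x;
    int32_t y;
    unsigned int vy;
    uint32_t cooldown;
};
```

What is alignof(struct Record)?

4

member alignments: target=2, ammo=2, score=4, state=2, vx=4, x=4, y=4, vy=4, cooldown=4
max = 4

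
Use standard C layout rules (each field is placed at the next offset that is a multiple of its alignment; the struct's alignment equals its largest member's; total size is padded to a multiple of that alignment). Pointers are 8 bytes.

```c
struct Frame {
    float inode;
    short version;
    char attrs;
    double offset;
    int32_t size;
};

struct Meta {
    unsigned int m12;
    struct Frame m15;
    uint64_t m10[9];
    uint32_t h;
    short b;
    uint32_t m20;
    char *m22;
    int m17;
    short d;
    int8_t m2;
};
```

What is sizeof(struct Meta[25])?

3400

Frame: 0..4  inode  (4B, 4-aligned); 4..6  version  (2B, 2-aligned); 6..7  attrs  (1B, 1-aligned); 7..8  -- padding (1B); 8..16  offset  (8B, 8-aligned); 16..20  size  (4B, 4-aligned); 20..24  -- tail padding (4B); sizeof = 24, alignof = 8
0..4  m12  (4B, 4-aligned)
4..8  -- padding (4B)
8..32  m15  (24B, 8-aligned)
32..104  m10  (72B, 8-aligned)
104..108  h  (4B, 4-aligned)
108..110  b  (2B, 2-aligned)
110..112  -- padding (2B)
112..116  m20  (4B, 4-aligned)
116..120  -- padding (4B)
120..128  m22  (8B, 8-aligned)
128..132  m17  (4B, 4-aligned)
132..134  d  (2B, 2-aligned)
134..135  m2  (1B, 1-aligned)
135..136  -- tail padding (1B)
sizeof = 136, alignof = 8
array of 25: 25 × 136 = 3400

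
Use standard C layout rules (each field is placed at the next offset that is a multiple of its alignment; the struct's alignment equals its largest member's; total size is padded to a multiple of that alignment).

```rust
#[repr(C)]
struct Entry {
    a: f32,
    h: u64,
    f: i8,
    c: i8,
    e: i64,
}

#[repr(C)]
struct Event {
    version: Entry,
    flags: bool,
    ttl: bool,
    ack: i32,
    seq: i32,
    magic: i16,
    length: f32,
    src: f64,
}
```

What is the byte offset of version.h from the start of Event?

Entry: 0..4  a  (4B, 4-aligned); 4..8  -- padding (4B); 8..16  h  (8B, 8-aligned); 16..17  f  (1B, 1-aligned); 17..18  c  (1B, 1-aligned); 18..24  -- padding (6B); 24..32  e  (8B, 8-aligned); sizeof = 32, alignof = 8
0..32  version  (32B, 8-aligned)
within Entry: h at 8
0 + 8 = 8

8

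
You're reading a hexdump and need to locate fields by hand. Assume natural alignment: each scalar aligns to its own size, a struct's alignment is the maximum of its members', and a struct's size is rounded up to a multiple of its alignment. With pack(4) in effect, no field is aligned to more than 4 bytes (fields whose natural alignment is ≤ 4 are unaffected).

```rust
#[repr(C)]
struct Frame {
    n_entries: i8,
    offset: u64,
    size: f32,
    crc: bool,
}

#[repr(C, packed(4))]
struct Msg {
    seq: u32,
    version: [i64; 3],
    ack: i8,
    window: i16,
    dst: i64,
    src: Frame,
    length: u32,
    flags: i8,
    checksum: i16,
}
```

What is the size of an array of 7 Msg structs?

504

Frame: 0..1  n_entries  (1B, 1-aligned); 1..8  -- padding (7B); 8..16  offset  (8B, 8-aligned); 16..20  size  (4B, 4-aligned); 20..21  crc  (1B, 1-aligned); 21..24  -- tail padding (3B); sizeof = 24, alignof = 8
0..4  seq  (4B, 4-aligned)
4..28  version  (24B, 4-aligned)
28..29  ack  (1B, 1-aligned)
29..30  -- padding (1B)
30..32  window  (2B, 2-aligned)
32..40  dst  (8B, 4-aligned)
40..64  src  (24B, 4-aligned)
64..68  length  (4B, 4-aligned)
68..69  flags  (1B, 1-aligned)
69..70  -- padding (1B)
70..72  checksum  (2B, 2-aligned)
sizeof = 72, alignof = 4
array of 7: 7 × 72 = 504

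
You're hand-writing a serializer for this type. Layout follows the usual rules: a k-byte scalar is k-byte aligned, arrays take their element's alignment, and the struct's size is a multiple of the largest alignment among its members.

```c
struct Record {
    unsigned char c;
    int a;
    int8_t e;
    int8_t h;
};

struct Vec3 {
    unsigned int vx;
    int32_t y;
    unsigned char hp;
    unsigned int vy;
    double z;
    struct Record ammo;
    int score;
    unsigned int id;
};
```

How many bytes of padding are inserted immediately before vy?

3

Record: 0..1  c  (1B, 1-aligned); 1..4  -- padding (3B); 4..8  a  (4B, 4-aligned); 8..9  e  (1B, 1-aligned); 9..10  h  (1B, 1-aligned); 10..12  -- tail padding (2B); sizeof = 12, alignof = 4
0..4  vx  (4B, 4-aligned)
4..8  y  (4B, 4-aligned)
8..9  hp  (1B, 1-aligned)
9..12  -- padding (3B)
12..16  vy  (4B, 4-aligned)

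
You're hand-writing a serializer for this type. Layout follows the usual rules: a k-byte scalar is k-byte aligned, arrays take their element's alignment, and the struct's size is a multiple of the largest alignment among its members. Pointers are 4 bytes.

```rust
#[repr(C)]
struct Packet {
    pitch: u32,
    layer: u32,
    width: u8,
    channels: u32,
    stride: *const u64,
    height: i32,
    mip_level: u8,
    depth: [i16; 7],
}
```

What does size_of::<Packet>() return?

pitch at 0 (size 4, align 4) → ends 4
layer at 4 (size 4, align 4) → ends 8
width at 8 (size 1, align 1) → ends 9
pad 3 to align 4 for channels
channels at 12 (size 4, align 4) → ends 16
stride at 16 (size 4, align 4) → ends 20
height at 20 (size 4, align 4) → ends 24
mip_level at 24 (size 1, align 1) → ends 25
pad 1 to align 2 for depth
depth at 26 (size 14, align 2) → ends 40
total 40 bytes, alignment 4

40 bytes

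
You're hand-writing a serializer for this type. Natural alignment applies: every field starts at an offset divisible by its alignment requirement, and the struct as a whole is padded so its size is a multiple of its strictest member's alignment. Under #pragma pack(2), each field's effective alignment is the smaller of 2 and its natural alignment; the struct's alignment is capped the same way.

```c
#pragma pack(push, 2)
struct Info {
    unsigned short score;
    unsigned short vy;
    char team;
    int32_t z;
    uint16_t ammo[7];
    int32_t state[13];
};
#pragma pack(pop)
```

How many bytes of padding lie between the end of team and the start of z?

1

0..2  score  (2B, 2-aligned)
2..4  vy  (2B, 2-aligned)
4..5  team  (1B, 1-aligned)
5..6  -- padding (1B)
6..10  z  (4B, 2-aligned)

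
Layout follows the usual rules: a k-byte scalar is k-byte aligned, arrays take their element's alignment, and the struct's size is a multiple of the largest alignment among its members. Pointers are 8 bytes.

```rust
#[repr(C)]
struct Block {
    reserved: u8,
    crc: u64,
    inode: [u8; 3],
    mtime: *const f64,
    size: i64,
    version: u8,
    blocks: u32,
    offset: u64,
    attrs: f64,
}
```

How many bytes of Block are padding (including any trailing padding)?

15

@0: reserved [1B, align 1] → 1
+7 pad (align 8)
@8: crc [8B, align 8] → 16
@16: inode [3B, align 1] → 19
+5 pad (align 8)
@24: mtime [8B, align 8] → 32
@32: size [8B, align 8] → 40
@40: version [1B, align 1] → 41
+3 pad (align 4)
@44: blocks [4B, align 4] → 48
@48: offset [8B, align 8] → 56
@56: attrs [8B, align 8] → 64
size 64, align 8
data bytes 49, size 64 → padding 15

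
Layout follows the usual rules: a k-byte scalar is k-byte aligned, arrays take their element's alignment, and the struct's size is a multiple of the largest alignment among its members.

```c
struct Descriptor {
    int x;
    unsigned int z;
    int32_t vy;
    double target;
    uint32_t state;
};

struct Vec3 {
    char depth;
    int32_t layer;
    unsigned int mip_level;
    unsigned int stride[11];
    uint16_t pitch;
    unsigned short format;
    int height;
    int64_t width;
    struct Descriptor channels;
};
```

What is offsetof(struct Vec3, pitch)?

56

Descriptor: x at 0 (size 4, align 4) → ends 4; z at 4 (size 4, align 4) → ends 8; vy at 8 (size 4, align 4) → ends 12; pad 4 to align 8 for target; target at 16 (size 8, align 8) → ends 24; state at 24 (size 4, align 4) → ends 28; tail pad 4 to reach multiple of 8; total 32 bytes, alignment 8
depth at 0 (size 1, align 1) → ends 1
pad 3 to align 4 for layer
layer at 4 (size 4, align 4) → ends 8
mip_level at 8 (size 4, align 4) → ends 12
stride at 12 (size 44, align 4) → ends 56
pitch at 56 (size 2, align 2) → ends 58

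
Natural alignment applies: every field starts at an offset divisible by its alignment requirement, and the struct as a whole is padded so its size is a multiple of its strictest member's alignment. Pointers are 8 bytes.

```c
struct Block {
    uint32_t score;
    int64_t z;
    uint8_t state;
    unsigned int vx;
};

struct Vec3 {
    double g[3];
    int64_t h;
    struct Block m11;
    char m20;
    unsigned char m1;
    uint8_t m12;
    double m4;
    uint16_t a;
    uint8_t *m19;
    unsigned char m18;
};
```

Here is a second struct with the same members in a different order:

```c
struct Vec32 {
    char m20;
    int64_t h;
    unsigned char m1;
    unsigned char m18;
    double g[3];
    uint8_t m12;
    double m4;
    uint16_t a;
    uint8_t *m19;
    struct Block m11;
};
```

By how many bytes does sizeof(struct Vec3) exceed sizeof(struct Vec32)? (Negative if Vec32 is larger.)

-8

Block: 0..4  score  (4B, 4-aligned); 4..8  -- padding (4B); 8..16  z  (8B, 8-aligned); 16..17  state  (1B, 1-aligned); 17..20  -- padding (3B); 20..24  vx  (4B, 4-aligned); sizeof = 24, alignof = 8
0..24  g  (24B, 8-aligned)
24..32  h  (8B, 8-aligned)
32..56  m11  (24B, 8-aligned)
56..57  m20  (1B, 1-aligned)
57..58  m1  (1B, 1-aligned)
58..59  m12  (1B, 1-aligned)
59..64  -- padding (5B)
64..72  m4  (8B, 8-aligned)
72..74  a  (2B, 2-aligned)
74..80  -- padding (6B)
80..88  m19  (8B, 8-aligned)
88..89  m18  (1B, 1-aligned)
89..96  -- tail padding (7B)
sizeof = 96, alignof = 8
— Vec32 —
0..1  m20  (1B, 1-aligned)
1..8  -- padding (7B)
8..16  h  (8B, 8-aligned)
16..17  m1  (1B, 1-aligned)
17..18  m18  (1B, 1-aligned)
18..24  -- padding (6B)
24..48  g  (24B, 8-aligned)
48..49  m12  (1B, 1-aligned)
49..56  -- padding (7B)
56..64  m4  (8B, 8-aligned)
64..66  a  (2B, 2-aligned)
66..72  -- padding (6B)
72..80  m19  (8B, 8-aligned)
80..104  m11  (24B, 8-aligned)
sizeof = 104, alignof = 8
96 − 104 = -8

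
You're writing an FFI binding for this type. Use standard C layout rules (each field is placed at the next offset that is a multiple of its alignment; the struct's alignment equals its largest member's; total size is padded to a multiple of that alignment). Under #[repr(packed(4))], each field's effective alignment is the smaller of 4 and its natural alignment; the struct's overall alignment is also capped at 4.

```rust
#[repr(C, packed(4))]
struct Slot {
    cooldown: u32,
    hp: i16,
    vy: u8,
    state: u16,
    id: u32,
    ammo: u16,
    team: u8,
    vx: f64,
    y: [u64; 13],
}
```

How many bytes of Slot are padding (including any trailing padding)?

4

@0: cooldown [4B, align 4] → 4
@4: hp [2B, align 2] → 6
@6: vy [1B, align 1] → 7
+1 pad (align 2)
@8: state [2B, align 2] → 10
+2 pad (align 4)
@12: id [4B, align 4] → 16
@16: ammo [2B, align 2] → 18
@18: team [1B, align 1] → 19
+1 pad (align 4)
@20: vx [8B, align 4] → 28
@28: y [104B, align 4] → 132
size 132, align 4
data bytes 128, size 132 → padding 4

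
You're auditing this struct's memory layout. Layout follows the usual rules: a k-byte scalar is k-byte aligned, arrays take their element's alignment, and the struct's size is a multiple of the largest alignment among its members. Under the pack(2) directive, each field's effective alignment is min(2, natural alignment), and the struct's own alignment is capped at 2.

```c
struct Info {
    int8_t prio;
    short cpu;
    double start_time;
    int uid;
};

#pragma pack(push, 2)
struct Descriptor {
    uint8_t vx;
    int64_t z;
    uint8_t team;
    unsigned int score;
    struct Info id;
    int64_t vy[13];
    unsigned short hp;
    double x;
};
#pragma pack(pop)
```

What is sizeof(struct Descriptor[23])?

3542

Info: @0: prio [1B, align 1] → 1; +1 pad (align 2); @2: cpu [2B, align 2] → 4; +4 pad (align 8); @8: start_time [8B, align 8] → 16; @16: uid [4B, align 4] → 20; +4 tail pad (align 8); size 24, align 8
@0: vx [1B, align 1] → 1
+1 pad (align 2)
@2: z [8B, align 2] → 10
@10: team [1B, align 1] → 11
+1 pad (align 2)
@12: score [4B, align 2] → 16
@16: id [24B, align 2] → 40
@40: vy [104B, align 2] → 144
@144: hp [2B, align 2] → 146
@146: x [8B, align 2] → 154
size 154, align 2
array of 23: 23 × 154 = 3542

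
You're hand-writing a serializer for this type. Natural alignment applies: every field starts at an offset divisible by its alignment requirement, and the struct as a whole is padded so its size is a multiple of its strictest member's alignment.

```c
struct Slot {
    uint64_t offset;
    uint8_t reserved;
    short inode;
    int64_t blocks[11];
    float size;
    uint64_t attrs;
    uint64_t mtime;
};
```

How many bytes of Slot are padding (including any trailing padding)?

offset at 0 (size 8, align 8) → ends 8
reserved at 8 (size 1, align 1) → ends 9
pad 1 to align 2 for inode
inode at 10 (size 2, align 2) → ends 12
pad 4 to align 8 for blocks
blocks at 16 (size 88, align 8) → ends 104
size at 104 (size 4, align 4) → ends 108
pad 4 to align 8 for attrs
attrs at 112 (size 8, align 8) → ends 120
mtime at 120 (size 8, align 8) → ends 128
total 128 bytes, alignment 8
data bytes 119, size 128 → padding 9

9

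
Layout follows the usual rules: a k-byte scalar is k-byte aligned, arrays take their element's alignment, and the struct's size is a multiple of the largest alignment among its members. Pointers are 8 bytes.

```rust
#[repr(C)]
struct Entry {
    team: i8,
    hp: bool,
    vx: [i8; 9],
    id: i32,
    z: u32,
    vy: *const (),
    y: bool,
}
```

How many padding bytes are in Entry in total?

@0: team [1B, align 1] → 1
@1: hp [1B, align 1] → 2
@2: vx [9B, align 1] → 11
+1 pad (align 4)
@12: id [4B, align 4] → 16
@16: z [4B, align 4] → 20
+4 pad (align 8)
@24: vy [8B, align 8] → 32
@32: y [1B, align 1] → 33
+7 tail pad (align 8)
size 40, align 8
data bytes 28, size 40 → padding 12

12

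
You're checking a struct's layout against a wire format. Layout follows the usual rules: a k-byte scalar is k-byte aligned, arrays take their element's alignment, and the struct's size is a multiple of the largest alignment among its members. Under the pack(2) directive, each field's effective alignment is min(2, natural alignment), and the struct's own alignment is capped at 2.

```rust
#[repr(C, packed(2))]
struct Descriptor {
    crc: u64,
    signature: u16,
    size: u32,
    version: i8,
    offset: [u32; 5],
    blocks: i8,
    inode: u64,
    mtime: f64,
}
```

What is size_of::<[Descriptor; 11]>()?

594

@0: crc [8B, align 2] → 8
@8: signature [2B, align 2] → 10
@10: size [4B, align 2] → 14
@14: version [1B, align 1] → 15
+1 pad (align 2)
@16: offset [20B, align 2] → 36
@36: blocks [1B, align 1] → 37
+1 pad (align 2)
@38: inode [8B, align 2] → 46
@46: mtime [8B, align 2] → 54
size 54, align 2
array of 11: 11 × 54 = 594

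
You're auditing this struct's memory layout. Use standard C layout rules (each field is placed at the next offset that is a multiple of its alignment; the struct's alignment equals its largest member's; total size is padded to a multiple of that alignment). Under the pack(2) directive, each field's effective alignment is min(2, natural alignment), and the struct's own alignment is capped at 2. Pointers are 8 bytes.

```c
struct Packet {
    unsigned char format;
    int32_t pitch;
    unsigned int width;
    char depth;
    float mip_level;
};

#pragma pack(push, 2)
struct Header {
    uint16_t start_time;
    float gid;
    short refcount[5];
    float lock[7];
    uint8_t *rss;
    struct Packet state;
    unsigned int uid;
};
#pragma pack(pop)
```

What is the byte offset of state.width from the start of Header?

60

Packet: format at 0 (size 1, align 1) → ends 1; pad 3 to align 4 for pitch; pitch at 4 (size 4, align 4) → ends 8; width at 8 (size 4, align 4) → ends 12; depth at 12 (size 1, align 1) → ends 13; pad 3 to align 4 for mip_level; mip_level at 16 (size 4, align 4) → ends 20; total 20 bytes, alignment 4
start_time at 0 (size 2, align 2) → ends 2
gid at 2 (size 4, align 2) → ends 6
refcount at 6 (size 10, align 2) → ends 16
lock at 16 (size 28, align 2) → ends 44
rss at 44 (size 8, align 2) → ends 52
state at 52 (size 20, align 2) → ends 72
within Packet: width at 8
52 + 8 = 60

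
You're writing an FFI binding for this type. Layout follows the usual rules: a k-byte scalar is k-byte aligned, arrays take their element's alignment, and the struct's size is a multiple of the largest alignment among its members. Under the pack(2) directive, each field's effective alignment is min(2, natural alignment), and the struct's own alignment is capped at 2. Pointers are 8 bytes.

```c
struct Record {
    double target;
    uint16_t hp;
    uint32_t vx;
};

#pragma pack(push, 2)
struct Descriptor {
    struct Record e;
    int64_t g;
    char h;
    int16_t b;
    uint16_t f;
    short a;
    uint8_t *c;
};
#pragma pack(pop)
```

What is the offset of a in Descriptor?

30

Record: 0..8  target  (8B, 8-aligned); 8..10  hp  (2B, 2-aligned); 10..12  -- padding (2B); 12..16  vx  (4B, 4-aligned); sizeof = 16, alignof = 8
0..16  e  (16B, 2-aligned)
16..24  g  (8B, 2-aligned)
24..25  h  (1B, 1-aligned)
25..26  -- padding (1B)
26..28  b  (2B, 2-aligned)
28..30  f  (2B, 2-aligned)
30..32  a  (2B, 2-aligned)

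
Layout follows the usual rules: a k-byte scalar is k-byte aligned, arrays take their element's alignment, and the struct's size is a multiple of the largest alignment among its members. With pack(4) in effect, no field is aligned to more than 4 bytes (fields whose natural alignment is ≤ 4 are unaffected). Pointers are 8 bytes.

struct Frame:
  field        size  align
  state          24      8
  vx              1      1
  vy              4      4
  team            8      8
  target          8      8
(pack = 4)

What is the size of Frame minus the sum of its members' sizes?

3

@0: state [24B, align 4] → 24
@24: vx [1B, align 1] → 25
+3 pad (align 4)
@28: vy [4B, align 4] → 32
@32: team [8B, align 4] → 40
@40: target [8B, align 4] → 48
size 48, align 4
data bytes 45, size 48 → padding 3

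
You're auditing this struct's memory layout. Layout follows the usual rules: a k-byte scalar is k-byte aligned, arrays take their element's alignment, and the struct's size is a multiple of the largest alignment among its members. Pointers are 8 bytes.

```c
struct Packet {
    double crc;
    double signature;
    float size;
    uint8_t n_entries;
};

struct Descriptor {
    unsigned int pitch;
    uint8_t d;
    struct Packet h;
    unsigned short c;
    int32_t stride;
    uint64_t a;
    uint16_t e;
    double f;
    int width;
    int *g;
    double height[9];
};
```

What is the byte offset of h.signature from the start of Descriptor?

16

Packet: @0: crc [8B, align 8] → 8; @8: signature [8B, align 8] → 16; @16: size [4B, align 4] → 20; @20: n_entries [1B, align 1] → 21; +3 tail pad (align 8); size 24, align 8
@0: pitch [4B, align 4] → 4
@4: d [1B, align 1] → 5
+3 pad (align 8)
@8: h [24B, align 8] → 32
within Packet: signature at 8
8 + 8 = 16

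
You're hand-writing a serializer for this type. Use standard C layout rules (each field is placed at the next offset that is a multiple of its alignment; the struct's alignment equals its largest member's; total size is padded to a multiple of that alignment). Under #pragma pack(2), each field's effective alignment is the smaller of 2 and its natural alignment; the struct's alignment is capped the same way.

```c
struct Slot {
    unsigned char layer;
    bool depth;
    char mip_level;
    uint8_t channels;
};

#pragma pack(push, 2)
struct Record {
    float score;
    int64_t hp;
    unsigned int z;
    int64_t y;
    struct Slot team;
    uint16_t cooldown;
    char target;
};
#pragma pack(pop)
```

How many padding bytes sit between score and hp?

Slot: layer at 0 (size 1, align 1) → ends 1; depth at 1 (size 1, align 1) → ends 2; mip_level at 2 (size 1, align 1) → ends 3; channels at 3 (size 1, align 1) → ends 4; total 4 bytes, alignment 1
score at 0 (size 4, align 2) → ends 4
hp at 4 (size 8, align 2) → ends 12

0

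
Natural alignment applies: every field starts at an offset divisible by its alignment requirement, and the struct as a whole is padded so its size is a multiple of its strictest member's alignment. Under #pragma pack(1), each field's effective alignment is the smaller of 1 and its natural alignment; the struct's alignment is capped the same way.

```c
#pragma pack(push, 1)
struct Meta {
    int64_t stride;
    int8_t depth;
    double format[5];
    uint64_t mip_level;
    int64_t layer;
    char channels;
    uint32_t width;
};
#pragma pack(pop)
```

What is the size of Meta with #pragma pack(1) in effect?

70

@0: stride [8B, align 1] → 8
@8: depth [1B, align 1] → 9
@9: format [40B, align 1] → 49
@49: mip_level [8B, align 1] → 57
@57: layer [8B, align 1] → 65
@65: channels [1B, align 1] → 66
@66: width [4B, align 1] → 70
size 70, align 1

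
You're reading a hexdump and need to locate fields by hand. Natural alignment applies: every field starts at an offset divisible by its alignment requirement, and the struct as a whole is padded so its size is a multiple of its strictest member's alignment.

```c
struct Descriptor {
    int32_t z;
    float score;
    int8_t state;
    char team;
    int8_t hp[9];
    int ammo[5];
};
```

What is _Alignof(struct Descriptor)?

member alignments: z=4, score=4, state=1, team=1, hp=1, ammo=4
max = 4

4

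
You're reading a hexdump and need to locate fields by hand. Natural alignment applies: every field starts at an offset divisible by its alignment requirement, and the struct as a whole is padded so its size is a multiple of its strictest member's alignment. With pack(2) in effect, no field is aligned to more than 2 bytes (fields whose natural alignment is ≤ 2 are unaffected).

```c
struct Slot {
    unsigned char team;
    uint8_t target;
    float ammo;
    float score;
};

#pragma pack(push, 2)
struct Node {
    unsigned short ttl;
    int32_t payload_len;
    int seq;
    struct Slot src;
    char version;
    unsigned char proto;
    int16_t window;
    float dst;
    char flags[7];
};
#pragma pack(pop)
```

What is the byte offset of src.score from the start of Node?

18

Slot: @0: team [1B, align 1] → 1; @1: target [1B, align 1] → 2; +2 pad (align 4); @4: ammo [4B, align 4] → 8; @8: score [4B, align 4] → 12; size 12, align 4
@0: ttl [2B, align 2] → 2
@2: payload_len [4B, align 2] → 6
@6: seq [4B, align 2] → 10
@10: src [12B, align 2] → 22
within Slot: score at 8
10 + 8 = 18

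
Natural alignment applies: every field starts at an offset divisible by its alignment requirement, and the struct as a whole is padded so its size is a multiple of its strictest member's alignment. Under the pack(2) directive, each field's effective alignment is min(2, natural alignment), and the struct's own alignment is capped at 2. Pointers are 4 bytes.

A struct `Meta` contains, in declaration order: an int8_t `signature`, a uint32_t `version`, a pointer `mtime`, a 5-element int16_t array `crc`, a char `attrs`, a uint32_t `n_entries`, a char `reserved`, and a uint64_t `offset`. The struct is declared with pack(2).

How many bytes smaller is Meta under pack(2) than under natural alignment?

natural layout:
  signature at 0 (size 1, align 1) → ends 1
  pad 3 to align 4 for version
  version at 4 (size 4, align 4) → ends 8
  mtime at 8 (size 4, align 4) → ends 12
  crc at 12 (size 10, align 2) → ends 22
  attrs at 22 (size 1, align 1) → ends 23
  pad 1 to align 4 for n_entries
  n_entries at 24 (size 4, align 4) → ends 28
  reserved at 28 (size 1, align 1) → ends 29
  pad 3 to align 8 for offset
  offset at 32 (size 8, align 8) → ends 40
  total 40 bytes, alignment 8
packed(2) layout:
  signature at 0 (size 1, align 1) → ends 1
  pad 1 to align 2 for version
  version at 2 (size 4, align 2) → ends 6
  mtime at 6 (size 4, align 2) → ends 10
  crc at 10 (size 10, align 2) → ends 20
  attrs at 20 (size 1, align 1) → ends 21
  pad 1 to align 2 for n_entries
  n_entries at 22 (size 4, align 2) → ends 26
  reserved at 26 (size 1, align 1) → ends 27
  pad 1 to align 2 for offset
  offset at 28 (size 8, align 2) → ends 36
  total 36 bytes, alignment 2
40 − 36 = 4

4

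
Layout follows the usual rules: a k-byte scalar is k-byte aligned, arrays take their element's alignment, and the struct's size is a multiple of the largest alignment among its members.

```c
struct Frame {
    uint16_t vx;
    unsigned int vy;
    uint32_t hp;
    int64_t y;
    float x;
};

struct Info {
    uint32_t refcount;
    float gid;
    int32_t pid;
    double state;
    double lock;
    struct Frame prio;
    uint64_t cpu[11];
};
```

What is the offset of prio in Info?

32

Frame: 0..2  vx  (2B, 2-aligned); 2..4  -- padding (2B); 4..8  vy  (4B, 4-aligned); 8..12  hp  (4B, 4-aligned); 12..16  -- padding (4B); 16..24  y  (8B, 8-aligned); 24..28  x  (4B, 4-aligned); 28..32  -- tail padding (4B); sizeof = 32, alignof = 8
0..4  refcount  (4B, 4-aligned)
4..8  gid  (4B, 4-aligned)
8..12  pid  (4B, 4-aligned)
12..16  -- padding (4B)
16..24  state  (8B, 8-aligned)
24..32  lock  (8B, 8-aligned)
32..64  prio  (32B, 8-aligned)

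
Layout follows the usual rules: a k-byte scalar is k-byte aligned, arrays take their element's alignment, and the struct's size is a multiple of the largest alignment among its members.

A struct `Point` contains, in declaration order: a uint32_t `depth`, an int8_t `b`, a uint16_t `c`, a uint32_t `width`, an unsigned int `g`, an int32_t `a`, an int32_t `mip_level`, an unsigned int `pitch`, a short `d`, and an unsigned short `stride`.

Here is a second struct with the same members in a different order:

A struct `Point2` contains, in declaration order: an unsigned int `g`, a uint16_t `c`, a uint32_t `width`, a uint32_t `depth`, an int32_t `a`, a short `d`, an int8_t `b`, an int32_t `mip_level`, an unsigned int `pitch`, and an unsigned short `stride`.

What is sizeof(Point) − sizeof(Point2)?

0..4  depth  (4B, 4-aligned)
4..5  b  (1B, 1-aligned)
5..6  -- padding (1B)
6..8  c  (2B, 2-aligned)
8..12  width  (4B, 4-aligned)
12..16  g  (4B, 4-aligned)
16..20  a  (4B, 4-aligned)
20..24  mip_level  (4B, 4-aligned)
24..28  pitch  (4B, 4-aligned)
28..30  d  (2B, 2-aligned)
30..32  stride  (2B, 2-aligned)
sizeof = 32, alignof = 4
— Point2 —
0..4  g  (4B, 4-aligned)
4..6  c  (2B, 2-aligned)
6..8  -- padding (2B)
8..12  width  (4B, 4-aligned)
12..16  depth  (4B, 4-aligned)
16..20  a  (4B, 4-aligned)
20..22  d  (2B, 2-aligned)
22..23  b  (1B, 1-aligned)
23..24  -- padding (1B)
24..28  mip_level  (4B, 4-aligned)
28..32  pitch  (4B, 4-aligned)
32..34  stride  (2B, 2-aligned)
34..36  -- tail padding (2B)
sizeof = 36, alignof = 4
32 − 36 = -4

-4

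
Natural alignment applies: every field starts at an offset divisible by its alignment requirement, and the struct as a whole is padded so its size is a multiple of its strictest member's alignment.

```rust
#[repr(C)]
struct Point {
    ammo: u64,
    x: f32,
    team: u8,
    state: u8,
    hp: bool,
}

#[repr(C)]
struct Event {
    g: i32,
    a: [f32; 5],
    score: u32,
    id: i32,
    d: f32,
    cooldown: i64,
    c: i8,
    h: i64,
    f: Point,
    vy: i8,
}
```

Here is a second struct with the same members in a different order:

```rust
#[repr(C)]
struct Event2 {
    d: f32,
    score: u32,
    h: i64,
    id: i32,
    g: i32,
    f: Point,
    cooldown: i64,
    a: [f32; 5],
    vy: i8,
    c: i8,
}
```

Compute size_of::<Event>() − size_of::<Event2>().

16

Point: ammo at 0 (size 8, align 8) → ends 8; x at 8 (size 4, align 4) → ends 12; team at 12 (size 1, align 1) → ends 13; state at 13 (size 1, align 1) → ends 14; hp at 14 (size 1, align 1) → ends 15; tail pad 1 to reach multiple of 8; total 16 bytes, alignment 8
g at 0 (size 4, align 4) → ends 4
a at 4 (size 20, align 4) → ends 24
score at 24 (size 4, align 4) → ends 28
id at 28 (size 4, align 4) → ends 32
d at 32 (size 4, align 4) → ends 36
pad 4 to align 8 for cooldown
cooldown at 40 (size 8, align 8) → ends 48
c at 48 (size 1, align 1) → ends 49
pad 7 to align 8 for h
h at 56 (size 8, align 8) → ends 64
f at 64 (size 16, align 8) → ends 80
vy at 80 (size 1, align 1) → ends 81
tail pad 7 to reach multiple of 8
total 88 bytes, alignment 8
— Event2 —
d at 0 (size 4, align 4) → ends 4
score at 4 (size 4, align 4) → ends 8
h at 8 (size 8, align 8) → ends 16
id at 16 (size 4, align 4) → ends 20
g at 20 (size 4, align 4) → ends 24
f at 24 (size 16, align 8) → ends 40
cooldown at 40 (size 8, align 8) → ends 48
a at 48 (size 20, align 4) → ends 68
vy at 68 (size 1, align 1) → ends 69
c at 69 (size 1, align 1) → ends 70
tail pad 2 to reach multiple of 8
total 72 bytes, alignment 8
88 − 72 = 16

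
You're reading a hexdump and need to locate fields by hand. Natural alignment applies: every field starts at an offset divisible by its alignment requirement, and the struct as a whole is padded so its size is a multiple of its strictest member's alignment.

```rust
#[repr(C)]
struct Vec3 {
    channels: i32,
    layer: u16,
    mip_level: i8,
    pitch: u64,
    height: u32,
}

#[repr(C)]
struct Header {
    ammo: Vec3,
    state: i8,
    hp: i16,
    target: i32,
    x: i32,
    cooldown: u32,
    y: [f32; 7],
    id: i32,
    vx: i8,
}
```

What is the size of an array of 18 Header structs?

1440

Vec3: channels at 0 (size 4, align 4) → ends 4; layer at 4 (size 2, align 2) → ends 6; mip_level at 6 (size 1, align 1) → ends 7; pad 1 to align 8 for pitch; pitch at 8 (size 8, align 8) → ends 16; height at 16 (size 4, align 4) → ends 20; tail pad 4 to reach multiple of 8; total 24 bytes, alignment 8
ammo at 0 (size 24, align 8) → ends 24
state at 24 (size 1, align 1) → ends 25
pad 1 to align 2 for hp
hp at 26 (size 2, align 2) → ends 28
target at 28 (size 4, align 4) → ends 32
x at 32 (size 4, align 4) → ends 36
cooldown at 36 (size 4, align 4) → ends 40
y at 40 (size 28, align 4) → ends 68
id at 68 (size 4, align 4) → ends 72
vx at 72 (size 1, align 1) → ends 73
tail pad 7 to reach multiple of 8
total 80 bytes, alignment 8
array of 18: 18 × 80 = 1440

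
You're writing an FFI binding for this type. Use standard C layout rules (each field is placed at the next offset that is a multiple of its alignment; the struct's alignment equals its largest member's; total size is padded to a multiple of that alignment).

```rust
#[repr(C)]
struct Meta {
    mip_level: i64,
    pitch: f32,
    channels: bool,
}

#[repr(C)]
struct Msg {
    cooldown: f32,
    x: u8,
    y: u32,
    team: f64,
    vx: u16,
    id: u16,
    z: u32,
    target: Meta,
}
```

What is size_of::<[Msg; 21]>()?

1008

Meta: 0..8  mip_level  (8B, 8-aligned); 8..12  pitch  (4B, 4-aligned); 12..13  channels  (1B, 1-aligned); 13..16  -- tail padding (3B); sizeof = 16, alignof = 8
0..4  cooldown  (4B, 4-aligned)
4..5  x  (1B, 1-aligned)
5..8  -- padding (3B)
8..12  y  (4B, 4-aligned)
12..16  -- padding (4B)
16..24  team  (8B, 8-aligned)
24..26  vx  (2B, 2-aligned)
26..28  id  (2B, 2-aligned)
28..32  z  (4B, 4-aligned)
32..48  target  (16B, 8-aligned)
sizeof = 48, alignof = 8
array of 21: 21 × 48 = 1008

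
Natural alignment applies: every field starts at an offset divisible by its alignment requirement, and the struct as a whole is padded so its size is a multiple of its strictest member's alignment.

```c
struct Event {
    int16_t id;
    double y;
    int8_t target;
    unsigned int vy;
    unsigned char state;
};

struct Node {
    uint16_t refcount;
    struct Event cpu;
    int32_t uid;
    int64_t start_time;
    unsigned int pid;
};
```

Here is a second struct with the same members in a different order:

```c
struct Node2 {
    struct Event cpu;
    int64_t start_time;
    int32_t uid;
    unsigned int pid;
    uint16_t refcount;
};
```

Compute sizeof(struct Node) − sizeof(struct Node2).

Event: @0: id [2B, align 2] → 2; +6 pad (align 8); @8: y [8B, align 8] → 16; @16: target [1B, align 1] → 17; +3 pad (align 4); @20: vy [4B, align 4] → 24; @24: state [1B, align 1] → 25; +7 tail pad (align 8); size 32, align 8
@0: refcount [2B, align 2] → 2
+6 pad (align 8)
@8: cpu [32B, align 8] → 40
@40: uid [4B, align 4] → 44
+4 pad (align 8)
@48: start_time [8B, align 8] → 56
@56: pid [4B, align 4] → 60
+4 tail pad (align 8)
size 64, align 8
— Node2 —
@0: cpu [32B, align 8] → 32
@32: start_time [8B, align 8] → 40
@40: uid [4B, align 4] → 44
@44: pid [4B, align 4] → 48
@48: refcount [2B, align 2] → 50
+6 tail pad (align 8)
size 56, align 8
64 − 56 = 8

8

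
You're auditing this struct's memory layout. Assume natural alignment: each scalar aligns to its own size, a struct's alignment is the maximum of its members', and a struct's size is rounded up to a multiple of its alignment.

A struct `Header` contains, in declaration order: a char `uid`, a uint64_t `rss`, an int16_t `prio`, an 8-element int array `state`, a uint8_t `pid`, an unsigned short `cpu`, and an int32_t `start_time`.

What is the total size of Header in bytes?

64

uid at 0 (size 1, align 1) → ends 1
pad 7 to align 8 for rss
rss at 8 (size 8, align 8) → ends 16
prio at 16 (size 2, align 2) → ends 18
pad 2 to align 4 for state
state at 20 (size 32, align 4) → ends 52
pid at 52 (size 1, align 1) → ends 53
pad 1 to align 2 for cpu
cpu at 54 (size 2, align 2) → ends 56
start_time at 56 (size 4, align 4) → ends 60
tail pad 4 to reach multiple of 8
total 64 bytes, alignment 8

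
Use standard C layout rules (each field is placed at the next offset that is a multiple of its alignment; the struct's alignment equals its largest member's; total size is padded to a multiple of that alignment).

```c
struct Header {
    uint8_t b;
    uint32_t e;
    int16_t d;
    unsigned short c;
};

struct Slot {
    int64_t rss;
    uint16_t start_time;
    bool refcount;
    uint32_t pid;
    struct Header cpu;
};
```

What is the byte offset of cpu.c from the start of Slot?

Header: b at 0 (size 1, align 1) → ends 1; pad 3 to align 4 for e; e at 4 (size 4, align 4) → ends 8; d at 8 (size 2, align 2) → ends 10; c at 10 (size 2, align 2) → ends 12; total 12 bytes, alignment 4
rss at 0 (size 8, align 8) → ends 8
start_time at 8 (size 2, align 2) → ends 10
refcount at 10 (size 1, align 1) → ends 11
pad 1 to align 4 for pid
pid at 12 (size 4, align 4) → ends 16
cpu at 16 (size 12, align 4) → ends 28
within Header: c at 10
16 + 10 = 26

26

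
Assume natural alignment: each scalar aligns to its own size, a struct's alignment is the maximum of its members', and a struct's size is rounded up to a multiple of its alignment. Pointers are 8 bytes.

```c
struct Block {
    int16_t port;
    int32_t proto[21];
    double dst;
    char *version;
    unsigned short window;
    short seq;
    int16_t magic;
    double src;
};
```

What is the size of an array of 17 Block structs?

@0: port [2B, align 2] → 2
+2 pad (align 4)
@4: proto [84B, align 4] → 88
@88: dst [8B, align 8] → 96
@96: version [8B, align 8] → 104
@104: window [2B, align 2] → 106
@106: seq [2B, align 2] → 108
@108: magic [2B, align 2] → 110
+2 pad (align 8)
@112: src [8B, align 8] → 120
size 120, align 8
array of 17: 17 × 120 = 2040

2040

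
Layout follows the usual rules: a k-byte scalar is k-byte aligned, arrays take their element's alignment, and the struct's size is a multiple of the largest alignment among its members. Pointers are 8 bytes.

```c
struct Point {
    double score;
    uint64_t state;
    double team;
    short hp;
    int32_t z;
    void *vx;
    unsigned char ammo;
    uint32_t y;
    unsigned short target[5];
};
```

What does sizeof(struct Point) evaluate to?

64 bytes

score at 0 (size 8, align 8) → ends 8
state at 8 (size 8, align 8) → ends 16
team at 16 (size 8, align 8) → ends 24
hp at 24 (size 2, align 2) → ends 26
pad 2 to align 4 for z
z at 28 (size 4, align 4) → ends 32
vx at 32 (size 8, align 8) → ends 40
ammo at 40 (size 1, align 1) → ends 41
pad 3 to align 4 for y
y at 44 (size 4, align 4) → ends 48
target at 48 (size 10, align 2) → ends 58
tail pad 6 to reach multiple of 8
total 64 bytes, alignment 8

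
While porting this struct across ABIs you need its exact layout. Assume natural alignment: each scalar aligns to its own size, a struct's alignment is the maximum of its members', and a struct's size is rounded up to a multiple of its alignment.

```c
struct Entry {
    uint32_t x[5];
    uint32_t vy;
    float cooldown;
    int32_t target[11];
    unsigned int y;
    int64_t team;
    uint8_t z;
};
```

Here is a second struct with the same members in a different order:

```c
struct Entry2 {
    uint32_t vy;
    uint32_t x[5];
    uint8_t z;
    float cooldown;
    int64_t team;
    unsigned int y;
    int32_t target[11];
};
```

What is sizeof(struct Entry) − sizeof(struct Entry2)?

@0: x [20B, align 4] → 20
@20: vy [4B, align 4] → 24
@24: cooldown [4B, align 4] → 28
@28: target [44B, align 4] → 72
@72: y [4B, align 4] → 76
+4 pad (align 8)
@80: team [8B, align 8] → 88
@88: z [1B, align 1] → 89
+7 tail pad (align 8)
size 96, align 8
— Entry2 —
@0: vy [4B, align 4] → 4
@4: x [20B, align 4] → 24
@24: z [1B, align 1] → 25
+3 pad (align 4)
@28: cooldown [4B, align 4] → 32
@32: team [8B, align 8] → 40
@40: y [4B, align 4] → 44
@44: target [44B, align 4] → 88
size 88, align 8
96 − 88 = 8

8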